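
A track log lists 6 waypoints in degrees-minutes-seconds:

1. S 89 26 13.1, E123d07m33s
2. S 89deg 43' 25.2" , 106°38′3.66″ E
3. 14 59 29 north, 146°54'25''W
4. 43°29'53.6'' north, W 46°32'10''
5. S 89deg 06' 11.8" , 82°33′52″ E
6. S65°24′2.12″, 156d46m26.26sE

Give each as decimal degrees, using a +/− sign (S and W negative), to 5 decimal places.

Point 1:
  Lat: 89 + 26/60 + 13.1/3600 = 89.436972
  S → negative
  Lon: 123 + 7/60 + 33/3600 = 123.125833
  E → positive
Point 2:
  φ: 89 + 43/60 + 25.2/3600 = 89.723667
  S → negative
  Lon: 106 + 38/60 + 3.66/3600 = 106.634350
  E ⇒ keep positive
Point 3:
  Lat: 59′ + 29″ = 59.48333′; 14 + 59.48333/60 = 14.991389
  N ⇒ keep positive
  Longitude: 146 + 54/60 + 25/3600 = 146.906944
  W → negative
Point 4:
  Lat: 29′ + 53.6″ = 29.89333′; 43 + 29.89333/60 = 43.498222
  N → positive
  Longitude: 46 + 32/60 + 10/3600 = 46.536111
  W ⇒ negate
Point 5:
  φ: 6′ + 11.8″ = 6.19667′; 89 + 6.19667/60 = 89.103278
  hemisphere S, so the sign is −
  Lon: 82 + 33/60 + 52/3600 = 82.564444
  E ⇒ keep positive
Point 6:
  Lat: 24′ + 2.12″ = 24.03533′; 65 + 24.03533/60 = 65.400589
  S → negative
  Longitude: 156 + 46/60 + 26.26/3600 = 156.773961
  E ⇒ keep positive

1. -89.43697, 123.12583
2. -89.72367, 106.63435
3. 14.99139, -146.90694
4. 43.49822, -46.53611
5. -89.10328, 82.56444
6. -65.40059, 156.77396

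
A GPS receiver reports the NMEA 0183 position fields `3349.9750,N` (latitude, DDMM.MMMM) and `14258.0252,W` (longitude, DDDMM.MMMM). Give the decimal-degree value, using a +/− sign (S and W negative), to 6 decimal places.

33.832917, -142.967087

Lat: degrees = first 2 digits = 33, minutes = 49.975; 33 + 49.975/60 = 33.8329167
N → positive
Lon: degrees = first 3 digits = 142, minutes = 58.0252; 142 + 58.0252/60 = 142.9670867
W ⇒ negate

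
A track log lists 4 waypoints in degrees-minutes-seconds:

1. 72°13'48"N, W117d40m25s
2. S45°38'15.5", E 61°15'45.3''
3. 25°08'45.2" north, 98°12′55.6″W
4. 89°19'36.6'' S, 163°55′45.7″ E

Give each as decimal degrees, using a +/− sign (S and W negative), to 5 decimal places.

1. 72.23000, -117.67361
2. -45.63764, 61.26258
3. 25.14589, -98.21544
4. -89.32683, 163.92936

Point 1:
  Lat: 72° + 13/60 + 48/3600 = 72 + 0.216667 + 0.013333 = 72.230000
  N ⇒ keep positive
  λ: 40′ + 25″ = 40.41667′; 117 + 40.41667/60 = 117.673611
  hemisphere W, so the sign is −
Point 2:
  Latitude: 45 + 38/60 + 15.5/3600 = 45.637639
  S → negative
  λ: 61° + 15/60 + 45.3/3600 = 61 + 0.250000 + 0.012583 = 61.262583
  E ⇒ keep positive
Point 3:
  φ: 25° + 8/60 + 45.2/3600 = 25 + 0.133333 + 0.012556 = 25.145889
  N → positive
  λ: 12′ + 55.6″ = 12.92667′; 98 + 12.92667/60 = 98.215444
  hemisphere W, so the sign is −
Point 4:
  φ: 19′ + 36.6″ = 19.61000′; 89 + 19.61000/60 = 89.326833
  hemisphere S, so the sign is −
  λ: 55′ + 45.7″ = 55.76167′; 163 + 55.76167/60 = 163.929361
  E → positive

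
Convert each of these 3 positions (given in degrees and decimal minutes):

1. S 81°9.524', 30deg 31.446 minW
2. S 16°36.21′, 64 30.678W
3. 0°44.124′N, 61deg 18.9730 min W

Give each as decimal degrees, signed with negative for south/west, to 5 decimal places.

1. -81.15873, -30.52410
2. -16.60350, -64.51130
3. 0.73540, -61.31622

Point 1:
  φ: 9.524′ = 0.158733°; total 81.158733
  S ⇒ negate
  λ: 31.446′ = 0.524100°; total 30.524100
  W ⇒ negate
Point 2:
  Lat: 16 + 36.21/60 = 16.603500
  hemisphere S, so the sign is −
  Longitude: 30.678′ = 0.511300°; total 64.511300
  hemisphere W, so the sign is −
Point 3:
  Lat: 44.124′ = 0.735400°; total 0.735400
  N ⇒ keep positive
  Lon: 18.973′ = 0.316217°; total 61.316217
  W ⇒ negate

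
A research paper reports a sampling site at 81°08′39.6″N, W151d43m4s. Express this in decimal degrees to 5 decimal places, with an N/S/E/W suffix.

81.14433° N, 151.71778° W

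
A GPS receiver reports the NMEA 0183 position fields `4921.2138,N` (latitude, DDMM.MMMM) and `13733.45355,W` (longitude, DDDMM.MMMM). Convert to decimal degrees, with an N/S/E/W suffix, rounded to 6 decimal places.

49.353563° N, 137.557559° W

Latitude: split at 2 digits → 49° and 21.2138′; 49 + 21.2138/60 = 49.3535633
Lon: degrees = first 3 digits = 137, minutes = 33.45355; 137 + 33.45355/60 = 137.5575592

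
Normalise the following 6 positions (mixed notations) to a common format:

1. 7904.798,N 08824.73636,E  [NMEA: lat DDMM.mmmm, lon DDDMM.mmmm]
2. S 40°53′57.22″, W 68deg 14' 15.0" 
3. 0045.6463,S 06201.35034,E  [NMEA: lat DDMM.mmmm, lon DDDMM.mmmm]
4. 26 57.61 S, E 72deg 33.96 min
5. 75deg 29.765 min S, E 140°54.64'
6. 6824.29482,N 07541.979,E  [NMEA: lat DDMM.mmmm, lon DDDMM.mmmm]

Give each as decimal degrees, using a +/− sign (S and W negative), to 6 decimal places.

Point 1:
  Lat: degrees = first 2 digits = 79, minutes = 4.798; 79 + 4.798/60 = 79.0799667
  N → positive
  Longitude: split at 3 digits → 088° and 24.73636′; 88 + 24.73636/60 = 88.4122727
  E ⇒ keep positive
Point 2:
  Lat: 40 + 53/60 + 57.22/3600 = 40.8992278
  S → negative
  λ: 68° + 14/60 + 15/3600 = 68 + 0.233333 + 0.004167 = 68.2375000
  W ⇒ negate
Point 3:
  φ: degrees = first 2 digits = 0, minutes = 45.6463; 0 + 45.6463/60 = 0.7607717
  S ⇒ negate
  Longitude: split at 3 digits → 062° and 1.35034′; 62 + 1.35034/60 = 62.0225057
  E → positive
Point 4:
  Latitude: 26 + 57.61/60 = 26.9601667
  S → negative
  Lon: 72 + 33.96/60 = 72.5660000
  E → positive
Point 5:
  φ: 75 + 29.765/60 = 75.4960833
  hemisphere S, so the sign is −
  λ: 54.64′ = 0.910667°; total 140.9106667
  E → positive
Point 6:
  φ: split at 2 digits → 68° and 24.29482′; 68 + 24.29482/60 = 68.4049137
  N → positive
  Longitude: degrees = first 3 digits = 75, minutes = 41.979; 75 + 41.979/60 = 75.6996500
  E ⇒ keep positive

1. 79.079967, 88.412273
2. -40.899228, -68.237500
3. -0.760772, 62.022506
4. -26.960167, 72.566000
5. -75.496083, 140.910667
6. 68.404914, 75.699650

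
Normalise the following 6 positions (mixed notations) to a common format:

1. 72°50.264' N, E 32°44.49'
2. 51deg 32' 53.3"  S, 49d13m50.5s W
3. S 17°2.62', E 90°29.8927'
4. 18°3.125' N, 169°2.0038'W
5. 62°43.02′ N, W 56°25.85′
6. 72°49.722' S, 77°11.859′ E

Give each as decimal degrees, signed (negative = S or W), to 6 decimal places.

1. 72.837733, 32.741500
2. -51.548139, -49.230694
3. -17.043667, 90.498212
4. 18.052083, -169.033397
5. 62.717000, -56.430833
6. -72.828700, 77.197650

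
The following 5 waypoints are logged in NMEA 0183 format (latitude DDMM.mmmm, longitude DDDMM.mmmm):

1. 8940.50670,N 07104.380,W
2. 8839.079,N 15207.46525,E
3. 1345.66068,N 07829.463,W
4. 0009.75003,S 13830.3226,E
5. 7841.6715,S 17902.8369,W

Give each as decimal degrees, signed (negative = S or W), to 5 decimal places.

1. 89.67511, -71.07300
2. 88.65132, 152.12442
3. 13.76101, -78.49105
4. -0.16250, 138.50538
5. -78.69453, -179.04728

Point 1:
  Lat: degrees = first 2 digits = 89, minutes = 40.5067; 89 + 40.5067/60 = 89.675112
  N → positive
  Lon: split at 3 digits → 071° and 4.38′; 71 + 4.38/60 = 71.073000
  hemisphere W, so the sign is −
Point 2:
  Lat: split at 2 digits → 88° and 39.079′; 88 + 39.079/60 = 88.651317
  N → positive
  Lon: split at 3 digits → 152° and 7.46525′; 152 + 7.46525/60 = 152.124421
  E ⇒ keep positive
Point 3:
  φ: split at 2 digits → 13° and 45.66068′; 13 + 45.66068/60 = 13.761011
  N → positive
  Lon: degrees = first 3 digits = 78, minutes = 29.463; 78 + 29.463/60 = 78.491050
  W ⇒ negate
Point 4:
  Latitude: degrees = first 2 digits = 0, minutes = 9.75003; 0 + 9.75003/60 = 0.162501
  S ⇒ negate
  Longitude: split at 3 digits → 138° and 30.3226′; 138 + 30.3226/60 = 138.505377
  E → positive
Point 5:
  Latitude: degrees = first 2 digits = 78, minutes = 41.6715; 78 + 41.6715/60 = 78.694525
  hemisphere S, so the sign is −
  λ: split at 3 digits → 179° and 2.8369′; 179 + 2.8369/60 = 179.047282
  W → negative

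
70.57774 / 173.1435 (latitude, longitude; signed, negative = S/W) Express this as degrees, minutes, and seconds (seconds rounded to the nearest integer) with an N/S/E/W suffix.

φ: 0.577740° → 34.66440′; 0.66440 × 60 = 39.86″
Lon: 0.143500 × 60 = 8.61000′ → 8′, remainder × 60 = 36.60″

70°34′40″ N, 173°08′37″ E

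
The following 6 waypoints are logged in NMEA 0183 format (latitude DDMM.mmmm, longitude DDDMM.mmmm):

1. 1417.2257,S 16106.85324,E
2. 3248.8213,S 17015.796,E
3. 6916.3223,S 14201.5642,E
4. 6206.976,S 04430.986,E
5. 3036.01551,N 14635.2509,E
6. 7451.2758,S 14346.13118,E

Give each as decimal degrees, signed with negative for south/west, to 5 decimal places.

Point 1:
  Lat: degrees = first 2 digits = 14, minutes = 17.2257; 14 + 17.2257/60 = 14.287095
  S ⇒ negate
  λ: split at 3 digits → 161° and 6.85324′; 161 + 6.85324/60 = 161.114221
  E → positive
Point 2:
  Lat: split at 2 digits → 32° and 48.8213′; 32 + 48.8213/60 = 32.813688
  S ⇒ negate
  Lon: degrees = first 3 digits = 170, minutes = 15.796; 170 + 15.796/60 = 170.263267
  E → positive
Point 3:
  Latitude: split at 2 digits → 69° and 16.3223′; 69 + 16.3223/60 = 69.272038
  hemisphere S, so the sign is −
  Longitude: split at 3 digits → 142° and 1.5642′; 142 + 1.5642/60 = 142.026070
  E → positive
Point 4:
  φ: split at 2 digits → 62° and 6.976′; 62 + 6.976/60 = 62.116267
  S → negative
  Lon: degrees = first 3 digits = 44, minutes = 30.986; 44 + 30.986/60 = 44.516433
  E → positive
Point 5:
  Lat: degrees = first 2 digits = 30, minutes = 36.01551; 30 + 36.01551/60 = 30.600259
  N ⇒ keep positive
  Longitude: split at 3 digits → 146° and 35.2509′; 146 + 35.2509/60 = 146.587515
  E ⇒ keep positive
Point 6:
  Latitude: split at 2 digits → 74° and 51.2758′; 74 + 51.2758/60 = 74.854597
  S ⇒ negate
  Longitude: split at 3 digits → 143° and 46.13118′; 143 + 46.13118/60 = 143.768853
  E → positive

1. -14.28710, 161.11422
2. -32.81369, 170.26327
3. -69.27204, 142.02607
4. -62.11627, 44.51643
5. 30.60026, 146.58752
6. -74.85460, 143.76885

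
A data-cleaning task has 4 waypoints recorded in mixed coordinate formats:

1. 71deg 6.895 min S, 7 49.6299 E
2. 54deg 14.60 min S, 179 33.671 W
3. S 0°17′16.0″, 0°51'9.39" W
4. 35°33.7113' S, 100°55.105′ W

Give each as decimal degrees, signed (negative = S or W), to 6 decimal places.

1. -71.114917, 7.827165
2. -54.243333, -179.561183
3. -0.287778, -0.852608
4. -35.561855, -100.918417

Point 1:
  φ: 6.895′ = 0.114917°; total 71.1149167
  S ⇒ negate
  λ: 49.6299′ = 0.827165°; total 7.8271650
  E → positive
Point 2:
  Lat: 14.6′ = 0.243333°; total 54.2433333
  S → negative
  λ: 33.671′ = 0.561183°; total 179.5611833
  W ⇒ negate
Point 3:
  φ: 0 + 17/60 + 16/3600 = 0.2877778
  S ⇒ negate
  Lon: 51′ + 9.39″ = 51.15650′; 0 + 51.15650/60 = 0.8526083
  hemisphere W, so the sign is −
Point 4:
  Latitude: 33.7113′ = 0.561855°; total 35.5618550
  S → negative
  Lon: 55.105′ = 0.918417°; total 100.9184167
  W → negative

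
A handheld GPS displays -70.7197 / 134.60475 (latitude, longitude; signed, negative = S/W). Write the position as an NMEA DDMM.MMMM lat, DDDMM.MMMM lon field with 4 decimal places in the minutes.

7043.1820,S / 13436.2850,E

Latitude is negative → S; |value| = 70.719700
φ: 70° + 0.719700 × 60 = 70° 43.182000′
Longitude: minutes = (134.604750 − 134) × 60 = 36.285000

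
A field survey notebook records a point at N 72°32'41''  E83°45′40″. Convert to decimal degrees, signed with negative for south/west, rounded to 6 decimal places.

72.544722, 83.761111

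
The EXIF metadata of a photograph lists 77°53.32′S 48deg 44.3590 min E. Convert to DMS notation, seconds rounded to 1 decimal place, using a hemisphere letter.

77°53′19.2″ S, 48°44′21.5″ E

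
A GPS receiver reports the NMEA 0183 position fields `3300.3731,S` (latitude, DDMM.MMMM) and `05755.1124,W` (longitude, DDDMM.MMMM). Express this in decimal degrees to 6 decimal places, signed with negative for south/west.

Latitude: degrees = first 2 digits = 33, minutes = 0.3731; 33 + 0.3731/60 = 33.0062183
hemisphere S, so the sign is −
Longitude: degrees = first 3 digits = 57, minutes = 55.1124; 57 + 55.1124/60 = 57.9185400
W → negative

-33.006218, -57.918540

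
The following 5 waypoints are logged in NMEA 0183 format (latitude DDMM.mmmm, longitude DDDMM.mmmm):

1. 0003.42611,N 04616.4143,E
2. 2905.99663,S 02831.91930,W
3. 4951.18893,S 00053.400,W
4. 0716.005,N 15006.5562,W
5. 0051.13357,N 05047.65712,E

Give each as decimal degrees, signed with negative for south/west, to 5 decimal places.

1. 0.05710, 46.27357
2. -29.09994, -28.53199
3. -49.85315, -0.89000
4. 7.26675, -150.10927
5. 0.85223, 50.79429

Point 1:
  Lat: degrees = first 2 digits = 0, minutes = 3.42611; 0 + 3.42611/60 = 0.057102
  N → positive
  Lon: degrees = first 3 digits = 46, minutes = 16.4143; 46 + 16.4143/60 = 46.273572
  E ⇒ keep positive
Point 2:
  Latitude: split at 2 digits → 29° and 5.99663′; 29 + 5.99663/60 = 29.099944
  S → negative
  Longitude: degrees = first 3 digits = 28, minutes = 31.9193; 28 + 31.9193/60 = 28.531988
  hemisphere W, so the sign is −
Point 3:
  φ: degrees = first 2 digits = 49, minutes = 51.18893; 49 + 51.18893/60 = 49.853149
  S ⇒ negate
  Longitude: split at 3 digits → 000° and 53.4′; 0 + 53.4/60 = 0.890000
  hemisphere W, so the sign is −
Point 4:
  Latitude: degrees = first 2 digits = 7, minutes = 16.005; 7 + 16.005/60 = 7.266750
  N ⇒ keep positive
  Longitude: degrees = first 3 digits = 150, minutes = 6.5562; 150 + 6.5562/60 = 150.109270
  W → negative
Point 5:
  φ: split at 2 digits → 00° and 51.13357′; 0 + 51.13357/60 = 0.852226
  N → positive
  λ: degrees = first 3 digits = 50, minutes = 47.65712; 50 + 47.65712/60 = 50.794285
  E → positive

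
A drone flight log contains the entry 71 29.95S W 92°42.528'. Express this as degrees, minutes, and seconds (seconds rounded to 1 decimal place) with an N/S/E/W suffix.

71°29′57.0″ S, 92°42′31.7″ W

Lat: 29.95000′ → 29′ and 0.95000 × 60 = 57.000″
λ: fractional minutes 0.52800 × 60 = 31.680″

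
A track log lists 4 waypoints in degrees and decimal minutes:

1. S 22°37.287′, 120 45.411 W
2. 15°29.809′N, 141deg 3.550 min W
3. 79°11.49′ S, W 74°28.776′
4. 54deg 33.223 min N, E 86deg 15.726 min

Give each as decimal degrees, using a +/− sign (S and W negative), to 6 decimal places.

Point 1:
  φ: 37.287′ = 0.621450°; total 22.6214500
  hemisphere S, so the sign is −
  Longitude: 45.411′ = 0.756850°; total 120.7568500
  W → negative
Point 2:
  Latitude: 15 + 29.809/60 = 15.4968167
  N ⇒ keep positive
  Longitude: 141 + 3.55/60 = 141.0591667
  hemisphere W, so the sign is −
Point 3:
  Latitude: 11.49′ = 0.191500°; total 79.1915000
  S → negative
  Lon: 74 + 28.776/60 = 74.4796000
  hemisphere W, so the sign is −
Point 4:
  φ: 33.223′ = 0.553717°; total 54.5537167
  N → positive
  λ: 15.726′ = 0.262100°; total 86.2621000
  E → positive

1. -22.621450, -120.756850
2. 15.496817, -141.059167
3. -79.191500, -74.479600
4. 54.553717, 86.262100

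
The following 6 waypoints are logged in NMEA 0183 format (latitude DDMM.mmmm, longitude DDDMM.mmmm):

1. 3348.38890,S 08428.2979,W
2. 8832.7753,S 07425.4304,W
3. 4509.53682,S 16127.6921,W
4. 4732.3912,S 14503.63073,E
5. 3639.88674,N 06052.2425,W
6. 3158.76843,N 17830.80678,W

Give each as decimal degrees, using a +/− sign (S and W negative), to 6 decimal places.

Point 1:
  Latitude: split at 2 digits → 33° and 48.3889′; 33 + 48.3889/60 = 33.8064817
  S → negative
  Longitude: split at 3 digits → 084° and 28.2979′; 84 + 28.2979/60 = 84.4716317
  W ⇒ negate
Point 2:
  φ: degrees = first 2 digits = 88, minutes = 32.7753; 88 + 32.7753/60 = 88.5462550
  S → negative
  Lon: split at 3 digits → 074° and 25.4304′; 74 + 25.4304/60 = 74.4238400
  W → negative
Point 3:
  Latitude: degrees = first 2 digits = 45, minutes = 9.53682; 45 + 9.53682/60 = 45.1589470
  S → negative
  λ: split at 3 digits → 161° and 27.6921′; 161 + 27.6921/60 = 161.4615350
  W ⇒ negate
Point 4:
  Lat: degrees = first 2 digits = 47, minutes = 32.3912; 47 + 32.3912/60 = 47.5398533
  S ⇒ negate
  Longitude: split at 3 digits → 145° and 3.63073′; 145 + 3.63073/60 = 145.0605122
  E → positive
Point 5:
  φ: split at 2 digits → 36° and 39.88674′; 36 + 39.88674/60 = 36.6647790
  N → positive
  Longitude: degrees = first 3 digits = 60, minutes = 52.2425; 60 + 52.2425/60 = 60.8707083
  W → negative
Point 6:
  Latitude: degrees = first 2 digits = 31, minutes = 58.76843; 31 + 58.76843/60 = 31.9794738
  N → positive
  λ: split at 3 digits → 178° and 30.80678′; 178 + 30.80678/60 = 178.5134463
  W ⇒ negate

1. -33.806482, -84.471632
2. -88.546255, -74.423840
3. -45.158947, -161.461535
4. -47.539853, 145.060512
5. 36.664779, -60.870708
6. 31.979474, -178.513446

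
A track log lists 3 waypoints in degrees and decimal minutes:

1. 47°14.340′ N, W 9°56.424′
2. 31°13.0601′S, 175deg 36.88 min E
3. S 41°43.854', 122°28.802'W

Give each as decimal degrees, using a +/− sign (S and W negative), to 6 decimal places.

Point 1:
  φ: 14.34′ = 0.239000°; total 47.2390000
  N → positive
  λ: 9 + 56.424/60 = 9.9404000
  W ⇒ negate
Point 2:
  Latitude: 31 + 13.0601/60 = 31.2176683
  S → negative
  λ: 36.88′ = 0.614667°; total 175.6146667
  E → positive
Point 3:
  Lat: 43.854′ = 0.730900°; total 41.7309000
  hemisphere S, so the sign is −
  Longitude: 28.802′ = 0.480033°; total 122.4800333
  W → negative

1. 47.239000, -9.940400
2. -31.217668, 175.614667
3. -41.730900, -122.480033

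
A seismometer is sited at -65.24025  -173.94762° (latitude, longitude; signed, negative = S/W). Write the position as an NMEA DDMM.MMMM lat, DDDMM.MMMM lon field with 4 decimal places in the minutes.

Latitude is negative → S; |value| = 65.240250
φ: fractional part 0.240250 → 14.415000 minutes
Longitude is negative → W; |value| = 173.947620
λ: minutes = (173.947620 − 173) × 60 = 56.857200

6514.4150,S / 17356.8572,W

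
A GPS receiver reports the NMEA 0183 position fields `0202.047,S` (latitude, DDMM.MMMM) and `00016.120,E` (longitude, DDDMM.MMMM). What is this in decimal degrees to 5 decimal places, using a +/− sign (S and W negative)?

-2.03412, 0.26867

Lat: degrees = first 2 digits = 2, minutes = 2.047; 2 + 2.047/60 = 2.034117
S → negative
Longitude: split at 3 digits → 000° and 16.12′; 0 + 16.12/60 = 0.268667
E ⇒ keep positive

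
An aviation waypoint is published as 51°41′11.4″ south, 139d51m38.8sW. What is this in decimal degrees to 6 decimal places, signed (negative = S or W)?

Lat: 41′ + 11.4″ = 41.19000′; 51 + 41.19000/60 = 51.6865000
S → negative
Lon: 139° + 51/60 + 38.8/3600 = 139 + 0.850000 + 0.010778 = 139.8607778
W → negative

-51.686500, -139.860778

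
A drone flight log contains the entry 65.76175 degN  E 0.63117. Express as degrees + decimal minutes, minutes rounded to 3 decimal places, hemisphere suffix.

Latitude: 65° + 0.761750 × 60 = 65° 45.70500′
Lon: 0° + 0.631170 × 60 = 0° 37.87020′

65° 45.705′ N, 0° 37.870′ E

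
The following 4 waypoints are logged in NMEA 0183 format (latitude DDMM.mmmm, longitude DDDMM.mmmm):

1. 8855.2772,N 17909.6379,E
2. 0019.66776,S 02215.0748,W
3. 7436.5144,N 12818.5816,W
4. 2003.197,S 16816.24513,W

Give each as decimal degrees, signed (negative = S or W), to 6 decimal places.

1. 88.921287, 179.160632
2. -0.327796, -22.251247
3. 74.608573, -128.309693
4. -20.053283, -168.270752

Point 1:
  φ: split at 2 digits → 88° and 55.2772′; 88 + 55.2772/60 = 88.9212867
  N ⇒ keep positive
  Longitude: split at 3 digits → 179° and 9.6379′; 179 + 9.6379/60 = 179.1606317
  E → positive
Point 2:
  Latitude: degrees = first 2 digits = 0, minutes = 19.66776; 0 + 19.66776/60 = 0.3277960
  S → negative
  Lon: degrees = first 3 digits = 22, minutes = 15.0748; 22 + 15.0748/60 = 22.2512467
  hemisphere W, so the sign is −
Point 3:
  Latitude: split at 2 digits → 74° and 36.5144′; 74 + 36.5144/60 = 74.6085733
  N ⇒ keep positive
  Lon: split at 3 digits → 128° and 18.5816′; 128 + 18.5816/60 = 128.3096933
  W → negative
Point 4:
  Latitude: degrees = first 2 digits = 20, minutes = 3.197; 20 + 3.197/60 = 20.0532833
  S → negative
  Lon: degrees = first 3 digits = 168, minutes = 16.24513; 168 + 16.24513/60 = 168.2707522
  W ⇒ negate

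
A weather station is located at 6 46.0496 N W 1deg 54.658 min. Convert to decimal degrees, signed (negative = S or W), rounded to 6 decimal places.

6.767493, -1.910967

Lat: 46.0496′ = 0.767493°; total 6.7674933
N → positive
Longitude: 1 + 54.658/60 = 1.9109667
W ⇒ negate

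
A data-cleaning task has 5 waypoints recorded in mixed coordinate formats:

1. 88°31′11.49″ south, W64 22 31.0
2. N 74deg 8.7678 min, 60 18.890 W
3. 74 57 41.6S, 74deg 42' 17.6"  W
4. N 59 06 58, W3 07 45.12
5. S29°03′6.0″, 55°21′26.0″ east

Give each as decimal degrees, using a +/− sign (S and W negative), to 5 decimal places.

1. -88.51986, -64.37528
2. 74.14613, -60.31483
3. -74.96156, -74.70489
4. 59.11611, -3.12920
5. -29.05167, 55.35722

Point 1:
  Lat: 88 + 31/60 + 11.49/3600 = 88.519858
  hemisphere S, so the sign is −
  Lon: 22′ + 31″ = 22.51667′; 64 + 22.51667/60 = 64.375278
  W ⇒ negate
Point 2:
  Latitude: 74 + 8.7678/60 = 74.146130
  N ⇒ keep positive
  λ: 60 + 18.89/60 = 60.314833
  W ⇒ negate
Point 3:
  Lat: 57′ + 41.6″ = 57.69333′; 74 + 57.69333/60 = 74.961556
  S → negative
  Lon: 74 + 42/60 + 17.6/3600 = 74.704889
  W → negative
Point 4:
  Lat: 6′ + 58″ = 6.96667′; 59 + 6.96667/60 = 59.116111
  N ⇒ keep positive
  λ: 3° + 7/60 + 45.12/3600 = 3 + 0.116667 + 0.012533 = 3.129200
  hemisphere W, so the sign is −
Point 5:
  φ: 29 + 3/60 + 6/3600 = 29.051667
  S ⇒ negate
  λ: 55° + 21/60 + 26/3600 = 55 + 0.350000 + 0.007222 = 55.357222
  E ⇒ keep positive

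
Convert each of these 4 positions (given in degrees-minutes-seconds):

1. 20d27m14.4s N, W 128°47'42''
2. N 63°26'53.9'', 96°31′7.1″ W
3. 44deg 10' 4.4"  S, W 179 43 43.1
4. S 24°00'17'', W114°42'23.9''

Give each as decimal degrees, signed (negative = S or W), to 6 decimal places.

1. 20.454000, -128.795000
2. 63.448306, -96.518639
3. -44.167889, -179.728639
4. -24.004722, -114.706639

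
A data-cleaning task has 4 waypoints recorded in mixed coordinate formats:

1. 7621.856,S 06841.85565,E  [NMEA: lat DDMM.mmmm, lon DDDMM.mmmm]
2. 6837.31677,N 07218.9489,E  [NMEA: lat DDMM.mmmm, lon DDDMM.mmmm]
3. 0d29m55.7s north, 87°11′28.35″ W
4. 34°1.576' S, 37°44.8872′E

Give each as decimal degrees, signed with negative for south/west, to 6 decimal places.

Point 1:
  φ: degrees = first 2 digits = 76, minutes = 21.856; 76 + 21.856/60 = 76.3642667
  S → negative
  Longitude: degrees = first 3 digits = 68, minutes = 41.85565; 68 + 41.85565/60 = 68.6975942
  E ⇒ keep positive
Point 2:
  Lat: split at 2 digits → 68° and 37.31677′; 68 + 37.31677/60 = 68.6219462
  N → positive
  Lon: degrees = first 3 digits = 72, minutes = 18.9489; 72 + 18.9489/60 = 72.3158150
  E → positive
Point 3:
  φ: 29′ + 55.7″ = 29.92833′; 0 + 29.92833/60 = 0.4988056
  N → positive
  Lon: 87° + 11/60 + 28.35/3600 = 87 + 0.183333 + 0.007875 = 87.1912083
  W ⇒ negate
Point 4:
  Latitude: 34 + 1.576/60 = 34.0262667
  S ⇒ negate
  λ: 44.8872′ = 0.748120°; total 37.7481200
  E ⇒ keep positive

1. -76.364267, 68.697594
2. 68.621946, 72.315815
3. 0.498806, -87.191208
4. -34.026267, 37.748120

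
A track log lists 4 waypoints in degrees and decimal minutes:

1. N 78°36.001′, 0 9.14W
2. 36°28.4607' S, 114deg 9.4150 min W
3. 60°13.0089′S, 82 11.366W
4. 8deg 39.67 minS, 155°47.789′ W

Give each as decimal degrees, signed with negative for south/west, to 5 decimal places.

1. 78.60002, -0.15233
2. -36.47435, -114.15692
3. -60.21682, -82.18943
4. -8.66117, -155.79648

Point 1:
  φ: 36.001′ = 0.600017°; total 78.600017
  N ⇒ keep positive
  Lon: 9.14′ = 0.152333°; total 0.152333
  W → negative
Point 2:
  Latitude: 36 + 28.4607/60 = 36.474345
  S ⇒ negate
  Lon: 9.415′ = 0.156917°; total 114.156917
  W → negative
Point 3:
  Latitude: 60 + 13.0089/60 = 60.216815
  S → negative
  λ: 11.366′ = 0.189433°; total 82.189433
  W → negative
Point 4:
  Latitude: 8 + 39.67/60 = 8.661167
  S → negative
  Longitude: 155 + 47.789/60 = 155.796483
  W ⇒ negate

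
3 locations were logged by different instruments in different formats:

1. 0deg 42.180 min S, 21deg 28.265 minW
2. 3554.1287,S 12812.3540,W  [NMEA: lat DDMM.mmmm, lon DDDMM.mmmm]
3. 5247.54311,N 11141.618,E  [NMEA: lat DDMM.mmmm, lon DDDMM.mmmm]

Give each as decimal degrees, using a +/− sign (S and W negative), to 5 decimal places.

Point 1:
  φ: 42.18′ = 0.703000°; total 0.703000
  S → negative
  Longitude: 21 + 28.265/60 = 21.471083
  hemisphere W, so the sign is −
Point 2:
  Lat: split at 2 digits → 35° and 54.1287′; 35 + 54.1287/60 = 35.902145
  hemisphere S, so the sign is −
  Lon: degrees = first 3 digits = 128, minutes = 12.354; 128 + 12.354/60 = 128.205900
  W ⇒ negate
Point 3:
  Lat: split at 2 digits → 52° and 47.54311′; 52 + 47.54311/60 = 52.792385
  N → positive
  Lon: split at 3 digits → 111° and 41.618′; 111 + 41.618/60 = 111.693633
  E → positive

1. -0.70300, -21.47108
2. -35.90215, -128.20590
3. 52.79239, 111.69363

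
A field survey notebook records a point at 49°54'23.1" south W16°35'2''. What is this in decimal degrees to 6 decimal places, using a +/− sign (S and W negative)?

φ: 54′ + 23.1″ = 54.38500′; 49 + 54.38500/60 = 49.9064167
S → negative
λ: 35′ + 2″ = 35.03333′; 16 + 35.03333/60 = 16.5838889
W → negative

-49.906417, -16.583889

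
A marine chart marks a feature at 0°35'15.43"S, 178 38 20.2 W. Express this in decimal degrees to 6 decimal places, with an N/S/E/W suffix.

Lat: 0 + 35/60 + 15.43/3600 = 0.5876194
Longitude: 178° + 38/60 + 20.2/3600 = 178 + 0.633333 + 0.005611 = 178.6389444

0.587619° S, 178.638944° W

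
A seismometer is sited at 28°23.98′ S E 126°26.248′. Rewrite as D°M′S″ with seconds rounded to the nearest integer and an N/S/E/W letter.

28°23′59″ S, 126°26′15″ E

Lat: 23.98000′ → 23′ and 0.98000 × 60 = 58.80″
Lon: fractional minutes 0.24800 × 60 = 14.88″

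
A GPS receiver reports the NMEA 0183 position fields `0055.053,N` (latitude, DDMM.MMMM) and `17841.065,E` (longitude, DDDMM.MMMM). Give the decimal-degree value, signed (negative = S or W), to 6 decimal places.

0.917550, 178.684417

Lat: split at 2 digits → 00° and 55.053′; 0 + 55.053/60 = 0.9175500
N ⇒ keep positive
λ: split at 3 digits → 178° and 41.065′; 178 + 41.065/60 = 178.6844167
E ⇒ keep positive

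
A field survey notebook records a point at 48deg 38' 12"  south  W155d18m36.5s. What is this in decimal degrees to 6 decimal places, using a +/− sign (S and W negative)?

-48.636667, -155.310139

Lat: 48 + 38/60 + 12/3600 = 48.6366667
S ⇒ negate
Lon: 155° + 18/60 + 36.5/3600 = 155 + 0.300000 + 0.010139 = 155.3101389
W ⇒ negate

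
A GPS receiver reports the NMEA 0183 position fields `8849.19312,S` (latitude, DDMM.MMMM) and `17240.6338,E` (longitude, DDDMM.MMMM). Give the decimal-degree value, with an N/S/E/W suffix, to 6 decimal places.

φ: split at 2 digits → 88° and 49.19312′; 88 + 49.19312/60 = 88.8198853
Lon: degrees = first 3 digits = 172, minutes = 40.6338; 172 + 40.6338/60 = 172.6772300

88.819885° S, 172.677230° E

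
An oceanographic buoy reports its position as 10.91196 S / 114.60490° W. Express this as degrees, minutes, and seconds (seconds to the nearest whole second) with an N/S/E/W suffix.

φ: 0.911960 × 60 = 54.71760′ → 54′, remainder × 60 = 43.06″
Longitude: 0.604900° → 36.29400′; 0.29400 × 60 = 17.64″

10°54′43″ S, 114°36′18″ W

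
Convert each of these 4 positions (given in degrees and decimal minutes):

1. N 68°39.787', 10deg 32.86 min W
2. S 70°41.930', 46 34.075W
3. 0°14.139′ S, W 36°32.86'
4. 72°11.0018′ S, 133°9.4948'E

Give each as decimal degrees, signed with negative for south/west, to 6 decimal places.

Point 1:
  Latitude: 68 + 39.787/60 = 68.6631167
  N ⇒ keep positive
  λ: 32.86′ = 0.547667°; total 10.5476667
  hemisphere W, so the sign is −
Point 2:
  φ: 41.93′ = 0.698833°; total 70.6988333
  S → negative
  λ: 34.075′ = 0.567917°; total 46.5679167
  W → negative
Point 3:
  Latitude: 0 + 14.139/60 = 0.2356500
  hemisphere S, so the sign is −
  λ: 32.86′ = 0.547667°; total 36.5476667
  W ⇒ negate
Point 4:
  Latitude: 11.0018′ = 0.183363°; total 72.1833633
  hemisphere S, so the sign is −
  Longitude: 9.4948′ = 0.158247°; total 133.1582467
  E ⇒ keep positive

1. 68.663117, -10.547667
2. -70.698833, -46.567917
3. -0.235650, -36.547667
4. -72.183363, 133.158247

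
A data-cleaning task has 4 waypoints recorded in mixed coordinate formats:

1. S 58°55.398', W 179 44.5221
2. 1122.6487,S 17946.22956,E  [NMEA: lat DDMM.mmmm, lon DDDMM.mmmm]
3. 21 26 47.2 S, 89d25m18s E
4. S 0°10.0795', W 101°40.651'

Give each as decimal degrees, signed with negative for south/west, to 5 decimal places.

1. -58.92330, -179.74204
2. -11.37748, 179.77049
3. -21.44644, 89.42167
4. -0.16799, -101.67752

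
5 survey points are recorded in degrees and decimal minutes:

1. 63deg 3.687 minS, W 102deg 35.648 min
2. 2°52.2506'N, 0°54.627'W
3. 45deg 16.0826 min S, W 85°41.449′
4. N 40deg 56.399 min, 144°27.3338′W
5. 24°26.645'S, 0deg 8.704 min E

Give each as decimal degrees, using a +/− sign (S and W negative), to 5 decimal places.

1. -63.06145, -102.59413
2. 2.87084, -0.91045
3. -45.26804, -85.69082
4. 40.93998, -144.45556
5. -24.44408, 0.14507

Point 1:
  Latitude: 63 + 3.687/60 = 63.061450
  S ⇒ negate
  λ: 102 + 35.648/60 = 102.594133
  W → negative
Point 2:
  Lat: 52.2506′ = 0.870843°; total 2.870843
  N ⇒ keep positive
  Lon: 54.627′ = 0.910450°; total 0.910450
  hemisphere W, so the sign is −
Point 3:
  φ: 16.0826′ = 0.268043°; total 45.268043
  S → negative
  Lon: 41.449′ = 0.690817°; total 85.690817
  W → negative
Point 4:
  Lat: 40 + 56.399/60 = 40.939983
  N ⇒ keep positive
  λ: 144 + 27.3338/60 = 144.455563
  hemisphere W, so the sign is −
Point 5:
  φ: 24 + 26.645/60 = 24.444083
  S ⇒ negate
  Lon: 8.704′ = 0.145067°; total 0.145067
  E → positive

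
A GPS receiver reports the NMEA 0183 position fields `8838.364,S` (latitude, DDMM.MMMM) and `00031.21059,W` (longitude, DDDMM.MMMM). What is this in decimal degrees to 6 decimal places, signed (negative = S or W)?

φ: degrees = first 2 digits = 88, minutes = 38.364; 88 + 38.364/60 = 88.6394000
hemisphere S, so the sign is −
Longitude: split at 3 digits → 000° and 31.21059′; 0 + 31.21059/60 = 0.5201765
hemisphere W, so the sign is −

-88.639400, -0.520177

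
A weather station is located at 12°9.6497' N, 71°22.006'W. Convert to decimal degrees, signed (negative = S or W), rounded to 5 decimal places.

Latitude: 12 + 9.6497/60 = 12.160828
N → positive
Longitude: 71 + 22.006/60 = 71.366767
W ⇒ negate

12.16083, -71.36677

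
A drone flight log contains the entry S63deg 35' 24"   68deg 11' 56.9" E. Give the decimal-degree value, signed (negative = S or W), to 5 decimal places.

φ: 63° + 35/60 + 24/3600 = 63 + 0.583333 + 0.006667 = 63.590000
hemisphere S, so the sign is −
λ: 68° + 11/60 + 56.9/3600 = 68 + 0.183333 + 0.015806 = 68.199139
E ⇒ keep positive

-63.59000, 68.19914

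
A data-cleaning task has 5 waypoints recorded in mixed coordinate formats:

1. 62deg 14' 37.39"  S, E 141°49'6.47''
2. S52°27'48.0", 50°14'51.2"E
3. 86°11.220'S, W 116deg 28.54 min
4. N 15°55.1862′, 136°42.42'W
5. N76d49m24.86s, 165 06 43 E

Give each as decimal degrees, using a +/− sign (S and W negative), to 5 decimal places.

Point 1:
  φ: 62 + 14/60 + 37.39/3600 = 62.243719
  hemisphere S, so the sign is −
  λ: 49′ + 6.47″ = 49.10783′; 141 + 49.10783/60 = 141.818464
  E ⇒ keep positive
Point 2:
  φ: 52° + 27/60 + 48/3600 = 52 + 0.450000 + 0.013333 = 52.463333
  S → negative
  λ: 50° + 14/60 + 51.2/3600 = 50 + 0.233333 + 0.014222 = 50.247556
  E → positive
Point 3:
  φ: 11.22′ = 0.187000°; total 86.187000
  hemisphere S, so the sign is −
  Lon: 116 + 28.54/60 = 116.475667
  W → negative
Point 4:
  Lat: 15 + 55.1862/60 = 15.919770
  N → positive
  λ: 136 + 42.42/60 = 136.707000
  W ⇒ negate
Point 5:
  Latitude: 76° + 49/60 + 24.86/3600 = 76 + 0.816667 + 0.006906 = 76.823572
  N ⇒ keep positive
  Lon: 165 + 6/60 + 43/3600 = 165.111944
  E → positive

1. -62.24372, 141.81846
2. -52.46333, 50.24756
3. -86.18700, -116.47567
4. 15.91977, -136.70700
5. 76.82357, 165.11194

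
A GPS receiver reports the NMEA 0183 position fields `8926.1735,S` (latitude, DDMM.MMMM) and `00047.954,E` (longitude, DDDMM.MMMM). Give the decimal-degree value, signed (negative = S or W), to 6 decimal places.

φ: split at 2 digits → 89° and 26.1735′; 89 + 26.1735/60 = 89.4362250
hemisphere S, so the sign is −
Longitude: degrees = first 3 digits = 0, minutes = 47.954; 0 + 47.954/60 = 0.7992333
E ⇒ keep positive

-89.436225, 0.799233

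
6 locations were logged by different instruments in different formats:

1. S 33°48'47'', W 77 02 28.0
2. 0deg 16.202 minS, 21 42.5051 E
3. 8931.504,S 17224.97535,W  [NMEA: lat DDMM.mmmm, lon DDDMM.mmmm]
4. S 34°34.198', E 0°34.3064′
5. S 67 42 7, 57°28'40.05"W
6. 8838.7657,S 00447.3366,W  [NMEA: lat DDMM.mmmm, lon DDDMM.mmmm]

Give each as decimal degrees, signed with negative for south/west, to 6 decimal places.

Point 1:
  φ: 33 + 48/60 + 47/3600 = 33.8130556
  hemisphere S, so the sign is −
  Lon: 2′ + 28″ = 2.46667′; 77 + 2.46667/60 = 77.0411111
  W ⇒ negate
Point 2:
  Lat: 16.202′ = 0.270033°; total 0.2700333
  hemisphere S, so the sign is −
  λ: 42.5051′ = 0.708418°; total 21.7084183
  E ⇒ keep positive
Point 3:
  Lat: degrees = first 2 digits = 89, minutes = 31.504; 89 + 31.504/60 = 89.5250667
  S → negative
  Longitude: split at 3 digits → 172° and 24.97535′; 172 + 24.97535/60 = 172.4162558
  hemisphere W, so the sign is −
Point 4:
  Latitude: 34.198′ = 0.569967°; total 34.5699667
  S → negative
  λ: 0 + 34.3064/60 = 0.5717733
  E ⇒ keep positive
Point 5:
  φ: 42′ + 7″ = 42.11667′; 67 + 42.11667/60 = 67.7019444
  hemisphere S, so the sign is −
  Lon: 57° + 28/60 + 40.05/3600 = 57 + 0.466667 + 0.011125 = 57.4777917
  hemisphere W, so the sign is −
Point 6:
  φ: split at 2 digits → 88° and 38.7657′; 88 + 38.7657/60 = 88.6460950
  S → negative
  Longitude: degrees = first 3 digits = 4, minutes = 47.3366; 4 + 47.3366/60 = 4.7889433
  hemisphere W, so the sign is −

1. -33.813056, -77.041111
2. -0.270033, 21.708418
3. -89.525067, -172.416256
4. -34.569967, 0.571773
5. -67.701944, -57.477792
6. -88.646095, -4.788943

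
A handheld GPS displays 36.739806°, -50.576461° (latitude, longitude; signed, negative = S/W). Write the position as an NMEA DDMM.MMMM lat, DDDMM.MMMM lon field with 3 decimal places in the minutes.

Lat: fractional part 0.739806 → 44.38836 minutes
Longitude is negative → W; |value| = 50.576461
Lon: 50° + 0.576461 × 60 = 50° 34.58766′

3644.388,N / 05034.588,W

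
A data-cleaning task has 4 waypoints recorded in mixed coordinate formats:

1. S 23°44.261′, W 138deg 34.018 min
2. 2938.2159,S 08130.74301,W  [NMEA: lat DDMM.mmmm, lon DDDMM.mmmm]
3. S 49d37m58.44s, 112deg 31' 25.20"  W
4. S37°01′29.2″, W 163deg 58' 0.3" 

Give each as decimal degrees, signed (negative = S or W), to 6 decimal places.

Point 1:
  Latitude: 23 + 44.261/60 = 23.7376833
  S ⇒ negate
  λ: 34.018′ = 0.566967°; total 138.5669667
  hemisphere W, so the sign is −
Point 2:
  Latitude: degrees = first 2 digits = 29, minutes = 38.2159; 29 + 38.2159/60 = 29.6369317
  hemisphere S, so the sign is −
  λ: split at 3 digits → 081° and 30.74301′; 81 + 30.74301/60 = 81.5123835
  W → negative
Point 3:
  Lat: 37′ + 58.44″ = 37.97400′; 49 + 37.97400/60 = 49.6329000
  S → negative
  λ: 31′ + 25.2″ = 31.42000′; 112 + 31.42000/60 = 112.5236667
  W → negative
Point 4:
  Latitude: 37° + 1/60 + 29.2/3600 = 37 + 0.016667 + 0.008111 = 37.0247778
  S ⇒ negate
  Longitude: 58′ + 0.3″ = 58.00500′; 163 + 58.00500/60 = 163.9667500
  W ⇒ negate

1. -23.737683, -138.566967
2. -29.636932, -81.512384
3. -49.632900, -112.523667
4. -37.024778, -163.966750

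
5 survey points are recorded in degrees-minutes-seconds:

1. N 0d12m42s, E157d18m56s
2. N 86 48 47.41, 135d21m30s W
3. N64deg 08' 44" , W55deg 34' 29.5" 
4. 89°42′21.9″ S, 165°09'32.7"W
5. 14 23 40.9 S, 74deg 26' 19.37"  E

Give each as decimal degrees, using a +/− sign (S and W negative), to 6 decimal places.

Point 1:
  Latitude: 0 + 12/60 + 42/3600 = 0.2116667
  N → positive
  Lon: 18′ + 56″ = 18.93333′; 157 + 18.93333/60 = 157.3155556
  E → positive
Point 2:
  Latitude: 48′ + 47.41″ = 48.79017′; 86 + 48.79017/60 = 86.8131694
  N ⇒ keep positive
  Lon: 135 + 21/60 + 30/3600 = 135.3583333
  W → negative
Point 3:
  Latitude: 64° + 8/60 + 44/3600 = 64 + 0.133333 + 0.012222 = 64.1455556
  N ⇒ keep positive
  λ: 55 + 34/60 + 29.5/3600 = 55.5748611
  W → negative
Point 4:
  φ: 89 + 42/60 + 21.9/3600 = 89.7060833
  S → negative
  Longitude: 165° + 9/60 + 32.7/3600 = 165 + 0.150000 + 0.009083 = 165.1590833
  W ⇒ negate
Point 5:
  Lat: 14 + 23/60 + 40.9/3600 = 14.3946944
  S → negative
  Longitude: 74 + 26/60 + 19.37/3600 = 74.4387139
  E → positive

1. 0.211667, 157.315556
2. 86.813169, -135.358333
3. 64.145556, -55.574861
4. -89.706083, -165.159083
5. -14.394694, 74.438714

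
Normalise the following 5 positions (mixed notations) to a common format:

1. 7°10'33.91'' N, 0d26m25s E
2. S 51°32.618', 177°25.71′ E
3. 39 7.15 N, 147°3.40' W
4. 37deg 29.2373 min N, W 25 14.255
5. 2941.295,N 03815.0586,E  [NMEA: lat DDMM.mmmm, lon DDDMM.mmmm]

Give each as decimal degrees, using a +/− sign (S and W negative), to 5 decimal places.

Point 1:
  Latitude: 7 + 10/60 + 33.91/3600 = 7.176086
  N ⇒ keep positive
  λ: 0° + 26/60 + 25/3600 = 0 + 0.433333 + 0.006944 = 0.440278
  E → positive
Point 2:
  Latitude: 51 + 32.618/60 = 51.543633
  S → negative
  Longitude: 25.71′ = 0.428500°; total 177.428500
  E → positive
Point 3:
  φ: 39 + 7.15/60 = 39.119167
  N → positive
  Lon: 3.4′ = 0.056667°; total 147.056667
  hemisphere W, so the sign is −
Point 4:
  φ: 29.2373′ = 0.487288°; total 37.487288
  N → positive
  λ: 14.255′ = 0.237583°; total 25.237583
  W ⇒ negate
Point 5:
  φ: degrees = first 2 digits = 29, minutes = 41.295; 29 + 41.295/60 = 29.688250
  N ⇒ keep positive
  Lon: degrees = first 3 digits = 38, minutes = 15.0586; 38 + 15.0586/60 = 38.250977
  E ⇒ keep positive

1. 7.17609, 0.44028
2. -51.54363, 177.42850
3. 39.11917, -147.05667
4. 37.48729, -25.23758
5. 29.68825, 38.25098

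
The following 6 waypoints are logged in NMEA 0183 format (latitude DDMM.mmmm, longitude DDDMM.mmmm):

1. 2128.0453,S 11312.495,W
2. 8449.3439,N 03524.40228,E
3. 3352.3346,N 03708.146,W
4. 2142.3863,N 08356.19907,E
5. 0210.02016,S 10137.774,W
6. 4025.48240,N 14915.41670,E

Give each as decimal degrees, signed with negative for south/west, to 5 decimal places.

1. -21.46742, -113.20825
2. 84.82240, 35.40670
3. 33.87224, -37.13577
4. 21.70644, 83.93665
5. -2.16700, -101.62957
6. 40.42471, 149.25695

Point 1:
  Latitude: degrees = first 2 digits = 21, minutes = 28.0453; 21 + 28.0453/60 = 21.467422
  S ⇒ negate
  Lon: degrees = first 3 digits = 113, minutes = 12.495; 113 + 12.495/60 = 113.208250
  hemisphere W, so the sign is −
Point 2:
  Latitude: split at 2 digits → 84° and 49.3439′; 84 + 49.3439/60 = 84.822398
  N ⇒ keep positive
  Lon: split at 3 digits → 035° and 24.40228′; 35 + 24.40228/60 = 35.406705
  E ⇒ keep positive
Point 3:
  φ: split at 2 digits → 33° and 52.3346′; 33 + 52.3346/60 = 33.872243
  N → positive
  λ: split at 3 digits → 037° and 8.146′; 37 + 8.146/60 = 37.135767
  hemisphere W, so the sign is −
Point 4:
  Lat: split at 2 digits → 21° and 42.3863′; 21 + 42.3863/60 = 21.706438
  N ⇒ keep positive
  Lon: split at 3 digits → 083° and 56.19907′; 83 + 56.19907/60 = 83.936651
  E ⇒ keep positive
Point 5:
  Latitude: degrees = first 2 digits = 2, minutes = 10.02016; 2 + 10.02016/60 = 2.167003
  S ⇒ negate
  λ: split at 3 digits → 101° and 37.774′; 101 + 37.774/60 = 101.629567
  hemisphere W, so the sign is −
Point 6:
  Lat: degrees = first 2 digits = 40, minutes = 25.4824; 40 + 25.4824/60 = 40.424707
  N ⇒ keep positive
  Lon: degrees = first 3 digits = 149, minutes = 15.4167; 149 + 15.4167/60 = 149.256945
  E ⇒ keep positive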